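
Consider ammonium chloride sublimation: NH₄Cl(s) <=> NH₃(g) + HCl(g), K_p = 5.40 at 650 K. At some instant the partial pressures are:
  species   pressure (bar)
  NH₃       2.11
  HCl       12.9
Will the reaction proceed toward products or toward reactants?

(NH₄Cl is a pure solid — omitted from Q_p.)
Q_p = P(NH₃)·P(HCl) = (2.11)·(12.9) = 27.2
Q_p = 27.2 > K_p = 5.40, so the reverse reaction proceeds.

toward reactants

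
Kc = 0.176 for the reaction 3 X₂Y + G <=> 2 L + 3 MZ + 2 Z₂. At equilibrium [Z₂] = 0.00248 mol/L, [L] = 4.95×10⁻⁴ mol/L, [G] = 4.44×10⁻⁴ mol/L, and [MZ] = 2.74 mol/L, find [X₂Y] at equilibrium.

At equilibrium, Kc = [L]²·[MZ]³·[Z₂]² / ([X₂Y]³·[G]) = 0.176.
(4.95×10⁻⁴)²·(2.74)³·(0.00248)² / (([X₂Y])³·(4.44×10⁻⁴)) = 0.176
[X₂Y]³ = 3.97×10⁻⁷ ⇒ [X₂Y] = 0.00735 mol/L

[X₂Y] = 0.00735 mol/L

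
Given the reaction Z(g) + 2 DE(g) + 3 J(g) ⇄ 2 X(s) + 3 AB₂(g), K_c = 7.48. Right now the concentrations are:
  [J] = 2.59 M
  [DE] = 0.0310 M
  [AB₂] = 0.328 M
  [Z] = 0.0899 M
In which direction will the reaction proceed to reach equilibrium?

to the left

(X is a pure solid — omitted from Q_c.)
Q_c = [AB₂]³ / ([Z]·[DE]²·[J]³) = (0.328)³ / ((0.0899)·(0.0310)²·(2.59)³) = 23.5
Q_c = 23.5 > K_c = 7.48, so the reverse reaction proceeds.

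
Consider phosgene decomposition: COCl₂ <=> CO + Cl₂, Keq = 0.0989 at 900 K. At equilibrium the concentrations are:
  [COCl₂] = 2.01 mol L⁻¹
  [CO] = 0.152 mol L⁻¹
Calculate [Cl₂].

At equilibrium, Keq = [CO]·[Cl₂] / [COCl₂] = 0.0989.
(0.152)·([Cl₂]) / (2.01) = 0.0989
[Cl₂] = 1.31 mol L⁻¹

[Cl₂] = 1.31 mol L⁻¹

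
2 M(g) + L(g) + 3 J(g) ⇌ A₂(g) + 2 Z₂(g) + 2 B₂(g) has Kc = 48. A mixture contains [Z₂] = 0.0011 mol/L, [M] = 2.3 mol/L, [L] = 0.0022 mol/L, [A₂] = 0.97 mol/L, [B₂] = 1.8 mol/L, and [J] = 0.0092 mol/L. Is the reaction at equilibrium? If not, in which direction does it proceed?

Qc = [A₂]·[Z₂]²·[B₂]² / ([M]²·[L]·[J]³) = (0.97)·(0.0011)²·(1.8)² / ((2.3)²·(0.0022)·(0.0092)³) = 420
Qc = 420 > Kc = 48, so the reverse reaction proceeds.

reverse (toward reactants)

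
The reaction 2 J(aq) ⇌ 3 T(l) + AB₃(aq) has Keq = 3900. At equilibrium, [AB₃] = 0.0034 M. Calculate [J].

(T is a pure liquid — omitted from Keq.)
At equilibrium, Keq = [AB₃] / [J]² = 3900.
(0.0034) / ([J])² = 3900
[J]² = 8.72×10⁻⁷ ⇒ [J] = 9.3×10⁻⁴ M

[J] = 9.3×10⁻⁴ M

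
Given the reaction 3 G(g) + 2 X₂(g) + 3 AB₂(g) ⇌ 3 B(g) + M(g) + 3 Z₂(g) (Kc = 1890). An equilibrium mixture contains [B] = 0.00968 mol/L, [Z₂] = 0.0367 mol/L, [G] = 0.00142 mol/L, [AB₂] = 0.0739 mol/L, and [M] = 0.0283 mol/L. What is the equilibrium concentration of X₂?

At equilibrium, Kc = [B]³·[M]·[Z₂]³ / ([G]³·[X₂]²·[AB₂]³) = 1890.
(0.00968)³·(0.0283)·(0.0367)³ / ((0.00142)³·([X₂])²·(0.0739)³) = 1890
[X₂]² = 5.81×10⁻⁴ ⇒ [X₂] = 0.0241 mol/L

[X₂] = 0.0241 mol/L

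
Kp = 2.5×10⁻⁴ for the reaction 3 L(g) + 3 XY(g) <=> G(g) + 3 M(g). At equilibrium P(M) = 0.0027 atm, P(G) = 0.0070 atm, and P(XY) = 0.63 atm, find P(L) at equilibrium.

P(L) = 0.013 atm

At equilibrium, Kp = P(G)·P(M)³ / (P(L)³·P(XY)³) = 2.5×10⁻⁴.
(0.0070)·(0.0027)³ / ((P(L))³·(0.63)³) = 2.5×10⁻⁴
P(L)³ = 2.20×10⁻⁶ ⇒ P(L) = 0.013 atm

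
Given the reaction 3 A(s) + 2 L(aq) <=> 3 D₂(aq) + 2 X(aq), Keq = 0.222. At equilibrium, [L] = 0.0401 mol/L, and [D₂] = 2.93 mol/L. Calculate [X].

[X] = 0.00377 mol/L

(A is a pure solid — omitted from Keq.)
At equilibrium, Keq = [D₂]³·[X]² / [L]² = 0.222.
(2.93)³·([X])² / (0.0401)² = 0.222
[X]² = 1.42e-5 ⇒ [X] = 0.00377 mol/L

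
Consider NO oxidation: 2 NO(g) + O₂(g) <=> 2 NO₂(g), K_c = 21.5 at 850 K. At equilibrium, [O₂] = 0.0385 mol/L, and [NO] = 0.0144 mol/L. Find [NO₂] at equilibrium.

At equilibrium, K_c = [NO₂]² / ([NO]²·[O₂]) = 21.5.
([NO₂])² / ((0.0144)²·(0.0385)) = 21.5
[NO₂]² = 1.72×10⁻⁴ ⇒ [NO₂] = 0.0131 mol/L

[NO₂] = 0.0131 mol/L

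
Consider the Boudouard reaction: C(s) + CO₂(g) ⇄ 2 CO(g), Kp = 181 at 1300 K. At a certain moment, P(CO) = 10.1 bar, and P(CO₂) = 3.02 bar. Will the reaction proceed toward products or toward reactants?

(C is a pure solid — omitted from Qp.)
Qp = P(CO)² / P(CO₂) = (10.1)² / (3.02) = 33.8
Qp = 33.8 < Kp = 181, so the forward reaction proceeds.

forward (toward products)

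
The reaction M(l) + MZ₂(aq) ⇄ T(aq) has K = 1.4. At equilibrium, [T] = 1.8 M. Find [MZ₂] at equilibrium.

[MZ₂] = 1.3 M

(M is a pure liquid — omitted from K.)
At equilibrium, K = [T] / [MZ₂] = 1.4.
(1.8) / ([MZ₂]) = 1.4
[MZ₂] = 1.29 = 1.3 M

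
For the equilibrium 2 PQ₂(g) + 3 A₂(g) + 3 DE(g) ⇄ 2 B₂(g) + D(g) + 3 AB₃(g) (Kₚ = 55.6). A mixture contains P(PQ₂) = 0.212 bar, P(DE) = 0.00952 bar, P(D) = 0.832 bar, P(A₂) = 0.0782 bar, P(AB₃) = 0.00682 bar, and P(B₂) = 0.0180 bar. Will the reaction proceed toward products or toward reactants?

Qₚ = P(B₂)²·P(D)·P(AB₃)³ / (P(PQ₂)²·P(A₂)³·P(DE)³) = (0.0180)²·(0.832)·(0.00682)³ / ((0.212)²·(0.0782)³·(0.00952)³) = 4.61
Qₚ = 4.61 < Kₚ = 55.6, so the forward reaction proceeds.

in the forward direction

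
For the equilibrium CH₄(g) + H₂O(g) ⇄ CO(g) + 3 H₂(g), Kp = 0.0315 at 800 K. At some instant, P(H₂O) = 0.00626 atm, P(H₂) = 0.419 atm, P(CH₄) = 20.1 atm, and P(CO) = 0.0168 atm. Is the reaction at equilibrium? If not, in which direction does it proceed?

Qp = P(CO)·P(H₂)³ / (P(CH₄)·P(H₂O)) = (0.0168)·(0.419)³ / ((20.1)·(0.00626)) = 0.00982
Qp = 0.00982 < Kp = 0.0315, so the forward reaction proceeds.

to the right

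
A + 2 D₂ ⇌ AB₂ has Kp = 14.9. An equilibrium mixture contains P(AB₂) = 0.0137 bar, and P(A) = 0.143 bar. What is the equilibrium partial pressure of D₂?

P(D₂) = 0.0802 bar

At equilibrium, Kp = P(AB₂) / (P(A)·P(D₂)²) = 14.9.
(0.0137) / ((0.143)·(P(D₂))²) = 14.9
P(D₂)² = 0.00643 ⇒ P(D₂) = 0.0802 bar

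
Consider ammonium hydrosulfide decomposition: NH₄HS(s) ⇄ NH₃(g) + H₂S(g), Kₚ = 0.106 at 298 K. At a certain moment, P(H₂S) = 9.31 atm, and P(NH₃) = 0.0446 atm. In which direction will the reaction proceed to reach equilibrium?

reverse (toward reactants)

(NH₄HS is a pure solid — omitted from Qₚ.)
Qₚ = P(NH₃)·P(H₂S) = (0.0446)·(9.31) = 0.415
Qₚ = 0.415 > Kₚ = 0.106, so the reverse reaction proceeds.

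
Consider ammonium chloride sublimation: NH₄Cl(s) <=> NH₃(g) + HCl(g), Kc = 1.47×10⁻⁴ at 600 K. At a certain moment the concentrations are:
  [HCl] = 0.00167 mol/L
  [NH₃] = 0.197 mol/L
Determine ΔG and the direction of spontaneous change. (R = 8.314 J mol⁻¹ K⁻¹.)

ΔG = 4.02 kJ/mol; the forward reaction is non-spontaneous

(NH₄Cl is a pure solid — omitted from Qc.)
Qc = [NH₃]·[HCl] = (0.197)·(0.00167) = 3.29×10⁻⁴
ΔG = RT ln(Qc/Kc) = (8.314 J mol⁻¹ K⁻¹)(600 K) × ln(3.29×10⁻⁴/1.47×10⁻⁴)
   = (4.988 kJ/mol)(0.8056) = 4.02 kJ/mol
ΔG > 0, so the forward reaction is non-spontaneous (proceeds in reverse).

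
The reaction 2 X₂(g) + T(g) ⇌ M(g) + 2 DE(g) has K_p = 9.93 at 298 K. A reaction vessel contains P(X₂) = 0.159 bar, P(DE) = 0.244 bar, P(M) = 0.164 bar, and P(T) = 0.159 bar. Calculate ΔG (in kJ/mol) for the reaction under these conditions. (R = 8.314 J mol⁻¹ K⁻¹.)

Q_p = P(M)·P(DE)² / (P(X₂)²·P(T)) = (0.164)·(0.244)² / ((0.159)²·(0.159)) = 2.43
ΔG = RT ln(Q_p/K_p) = (8.314 J mol⁻¹ K⁻¹)(298 K) × ln(2.43/9.93)
   = (2.478 kJ/mol)(-1.408) = -3.49 kJ/mol
ΔG < 0, so the forward reaction is spontaneous (proceeds forward).

ΔG = -3.49 kJ/mol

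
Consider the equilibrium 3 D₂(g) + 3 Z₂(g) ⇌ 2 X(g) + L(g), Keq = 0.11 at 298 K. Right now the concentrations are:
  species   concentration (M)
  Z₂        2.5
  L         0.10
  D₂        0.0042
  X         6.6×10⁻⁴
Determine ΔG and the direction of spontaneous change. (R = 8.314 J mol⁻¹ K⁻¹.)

Q = [X]²·[L] / ([D₂]³·[Z₂]³) = (6.6×10⁻⁴)²·(0.10) / ((0.0042)³·(2.5)³) = 0.0376
ΔG = RT ln(Q/Keq) = (8.314 J mol⁻¹ K⁻¹)(298 K) × ln(0.0376/0.11)
   = (2.478 kJ/mol)(-1.073) = -2.66 kJ/mol
ΔG < 0, so the forward reaction is spontaneous (proceeds forward).

ΔG = -2.66 kJ/mol; the forward reaction is spontaneous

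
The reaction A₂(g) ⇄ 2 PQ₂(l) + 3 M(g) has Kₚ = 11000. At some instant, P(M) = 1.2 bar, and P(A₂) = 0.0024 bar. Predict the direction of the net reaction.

to the right

(PQ₂ is a pure liquid — omitted from Qₚ.)
Qₚ = P(M)³ / P(A₂) = (1.2)³ / (0.0024) = 720
Qₚ = 720 < Kₚ = 11000, so the forward reaction proceeds.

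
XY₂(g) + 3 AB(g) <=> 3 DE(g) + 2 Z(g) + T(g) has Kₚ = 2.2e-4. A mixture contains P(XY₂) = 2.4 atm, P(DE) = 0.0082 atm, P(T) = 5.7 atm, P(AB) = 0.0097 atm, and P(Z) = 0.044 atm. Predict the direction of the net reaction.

Qₚ = P(DE)³·P(Z)²·P(T) / (P(XY₂)·P(AB)³) = (0.0082)³·(0.044)²·(5.7) / ((2.4)·(0.0097)³) = 0.0028
Qₚ = 0.0028 > Kₚ = 2.2e-4, so the reverse reaction proceeds.

to the left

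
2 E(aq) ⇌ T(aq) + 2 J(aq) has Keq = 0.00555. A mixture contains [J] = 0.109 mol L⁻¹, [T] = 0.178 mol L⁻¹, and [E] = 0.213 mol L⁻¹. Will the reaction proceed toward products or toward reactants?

reverse (toward reactants)

Q = [T]·[J]² / [E]² = (0.178)·(0.109)² / (0.213)² = 0.0466
Q = 0.0466 > Keq = 0.00555, so the reverse reaction proceeds.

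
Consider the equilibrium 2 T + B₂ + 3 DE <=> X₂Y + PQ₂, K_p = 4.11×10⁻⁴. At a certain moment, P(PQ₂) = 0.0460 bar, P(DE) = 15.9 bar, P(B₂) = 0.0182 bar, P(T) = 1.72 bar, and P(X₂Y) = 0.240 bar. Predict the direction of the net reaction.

toward products

Q_p = P(X₂Y)·P(PQ₂) / (P(T)²·P(B₂)·P(DE)³) = (0.240)·(0.0460) / ((1.72)²·(0.0182)·(15.9)³) = 5.10×10⁻⁵
Q_p = 5.10×10⁻⁵ < K_p = 4.11×10⁻⁴, so the forward reaction proceeds.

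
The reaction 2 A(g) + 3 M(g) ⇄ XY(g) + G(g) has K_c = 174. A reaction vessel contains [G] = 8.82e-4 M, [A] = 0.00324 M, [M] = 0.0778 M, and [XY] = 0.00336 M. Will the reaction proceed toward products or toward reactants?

toward reactants

Q_c = [XY]·[G] / ([A]²·[M]³) = (0.00336)·(8.82e-4) / ((0.00324)²·(0.0778)³) = 599
Q_c = 599 > K_c = 174, so the reverse reaction proceeds.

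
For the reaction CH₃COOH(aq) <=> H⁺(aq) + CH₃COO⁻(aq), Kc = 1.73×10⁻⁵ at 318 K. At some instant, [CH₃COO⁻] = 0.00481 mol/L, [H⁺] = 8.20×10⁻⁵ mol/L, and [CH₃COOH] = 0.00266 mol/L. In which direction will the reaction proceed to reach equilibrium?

Qc = [H⁺]·[CH₃COO⁻] / [CH₃COOH] = (8.20×10⁻⁵)·(0.00481) / (0.00266) = 1.48×10⁻⁴
Qc = 1.48×10⁻⁴ > Kc = 1.73×10⁻⁵, so the reverse reaction proceeds.

to the left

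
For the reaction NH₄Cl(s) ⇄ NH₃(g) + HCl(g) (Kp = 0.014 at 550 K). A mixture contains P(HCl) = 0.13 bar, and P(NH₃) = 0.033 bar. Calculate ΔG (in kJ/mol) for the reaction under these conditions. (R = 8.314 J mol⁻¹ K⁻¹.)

(NH₄Cl is a pure solid — omitted from Qp.)
Qp = P(NH₃)·P(HCl) = (0.033)·(0.13) = 0.00429
ΔG = RT ln(Qp/Kp) = (8.314 J mol⁻¹ K⁻¹)(550 K) × ln(0.00429/0.014)
   = (4.573 kJ/mol)(-1.183) = -5.41 kJ/mol
ΔG < 0, so the forward reaction is spontaneous (proceeds forward).

ΔG = -5.41 kJ/mol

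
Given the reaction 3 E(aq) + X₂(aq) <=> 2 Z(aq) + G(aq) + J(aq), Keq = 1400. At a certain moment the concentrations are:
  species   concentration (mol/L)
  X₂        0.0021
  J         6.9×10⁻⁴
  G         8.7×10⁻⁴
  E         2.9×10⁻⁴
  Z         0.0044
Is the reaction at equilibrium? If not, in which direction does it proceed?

Q = [Z]²·[G]·[J] / ([E]³·[X₂]) = (0.0044)²·(8.7×10⁻⁴)·(6.9×10⁻⁴) / ((2.9×10⁻⁴)³·(0.0021)) = 230
Q = 230 < Keq = 1400, so the forward reaction proceeds.

toward products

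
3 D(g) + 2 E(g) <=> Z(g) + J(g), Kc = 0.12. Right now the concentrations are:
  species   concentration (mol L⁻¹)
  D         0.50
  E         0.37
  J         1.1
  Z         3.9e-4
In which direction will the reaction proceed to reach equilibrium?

Qc = [Z]·[J] / ([D]³·[E]²) = (3.9e-4)·(1.1) / ((0.50)³·(0.37)²) = 0.025
Qc = 0.025 < Kc = 0.12, so the forward reaction proceeds.

forward (toward products)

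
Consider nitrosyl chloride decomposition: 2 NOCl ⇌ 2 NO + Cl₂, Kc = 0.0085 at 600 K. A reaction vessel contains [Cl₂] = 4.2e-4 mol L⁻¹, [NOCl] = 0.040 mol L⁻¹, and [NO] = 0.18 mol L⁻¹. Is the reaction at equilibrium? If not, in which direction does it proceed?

Qc = [NO]²·[Cl₂] / [NOCl]² = (0.18)²·(4.2e-4) / (0.040)² = 0.0085
Qc = 0.0085 = Kc, so the system is already at equilibrium.

at equilibrium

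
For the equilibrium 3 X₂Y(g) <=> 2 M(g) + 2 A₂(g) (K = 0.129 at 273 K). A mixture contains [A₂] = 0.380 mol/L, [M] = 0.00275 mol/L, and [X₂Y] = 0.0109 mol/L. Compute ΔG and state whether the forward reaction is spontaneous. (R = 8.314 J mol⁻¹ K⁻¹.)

Q = [M]²·[A₂]² / [X₂Y]³ = (0.00275)²·(0.380)² / (0.0109)³ = 0.843
ΔG = RT ln(Q/K) = (8.314 J mol⁻¹ K⁻¹)(273 K) × ln(0.843/0.129)
   = (2.270 kJ/mol)(1.877) = 4.26 kJ/mol
ΔG > 0, so the forward reaction is non-spontaneous (proceeds in reverse).

ΔG = 4.26 kJ/mol; the forward reaction is non-spontaneous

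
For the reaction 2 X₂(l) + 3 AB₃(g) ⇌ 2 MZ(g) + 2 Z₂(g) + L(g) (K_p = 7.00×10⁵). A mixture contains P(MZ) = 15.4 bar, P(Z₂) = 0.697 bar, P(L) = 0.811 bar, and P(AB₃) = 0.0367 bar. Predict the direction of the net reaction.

toward reactants

(X₂ is a pure liquid — omitted from Q_p.)
Q_p = P(MZ)²·P(Z₂)²·P(L) / P(AB₃)³ = (15.4)²·(0.697)²·(0.811) / (0.0367)³ = 1.89×10⁶
Q_p = 1.89×10⁶ > K_p = 7.00×10⁵, so the reverse reaction proceeds.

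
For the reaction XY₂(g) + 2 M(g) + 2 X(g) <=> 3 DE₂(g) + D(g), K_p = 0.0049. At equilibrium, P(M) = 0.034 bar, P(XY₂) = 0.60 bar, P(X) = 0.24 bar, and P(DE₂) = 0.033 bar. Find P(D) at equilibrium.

P(D) = 0.0054 bar

At equilibrium, K_p = P(DE₂)³·P(D) / (P(XY₂)·P(M)²·P(X)²) = 0.0049.
(0.033)³·(P(D)) / ((0.60)·(0.034)²·(0.24)²) = 0.0049
P(D) = 0.00545 = 0.0054 bar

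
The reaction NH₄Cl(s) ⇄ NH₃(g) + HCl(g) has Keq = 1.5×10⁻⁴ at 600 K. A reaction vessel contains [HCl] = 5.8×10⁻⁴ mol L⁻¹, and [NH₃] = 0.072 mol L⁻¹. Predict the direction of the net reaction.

(NH₄Cl is a pure solid — omitted from Q.)
Q = [NH₃]·[HCl] = (0.072)·(5.8×10⁻⁴) = 4.2×10⁻⁵
Q = 4.2×10⁻⁵ < Keq = 1.5×10⁻⁴, so the forward reaction proceeds.

toward products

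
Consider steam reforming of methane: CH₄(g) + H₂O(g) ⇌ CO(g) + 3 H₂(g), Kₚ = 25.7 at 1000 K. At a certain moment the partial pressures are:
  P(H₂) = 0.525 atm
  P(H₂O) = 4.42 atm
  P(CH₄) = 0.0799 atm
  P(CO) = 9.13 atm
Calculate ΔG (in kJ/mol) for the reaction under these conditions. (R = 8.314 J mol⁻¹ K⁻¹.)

Qₚ = P(CO)·P(H₂)³ / (P(CH₄)·P(H₂O)) = (9.13)·(0.525)³ / ((0.0799)·(4.42)) = 3.74
ΔG = RT ln(Qₚ/Kₚ) = (8.314 J mol⁻¹ K⁻¹)(1000 K) × ln(3.74/25.7)
   = (8.314 kJ/mol)(-1.927) = -16.0 kJ/mol
ΔG < 0, so the forward reaction is spontaneous (proceeds forward).

ΔG = -16.0 kJ/mol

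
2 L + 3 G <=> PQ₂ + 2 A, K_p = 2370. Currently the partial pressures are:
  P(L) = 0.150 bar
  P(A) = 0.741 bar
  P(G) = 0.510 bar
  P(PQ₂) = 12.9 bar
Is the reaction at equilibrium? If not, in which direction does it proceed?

Q_p = P(PQ₂)·P(A)² / (P(L)²·P(G)³) = (12.9)·(0.741)² / ((0.150)²·(0.510)³) = 2370
Q_p = 2370 = K_p, so the system is already at equilibrium.

no net change (already at equilibrium)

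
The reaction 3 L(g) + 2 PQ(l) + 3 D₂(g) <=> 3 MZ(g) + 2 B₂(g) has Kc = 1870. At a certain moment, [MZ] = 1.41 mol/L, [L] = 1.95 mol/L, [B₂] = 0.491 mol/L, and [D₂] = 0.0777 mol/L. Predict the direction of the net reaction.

(PQ is a pure liquid — omitted from Qc.)
Qc = [MZ]³·[B₂]² / ([L]³·[D₂]³) = (1.41)³·(0.491)² / ((1.95)³·(0.0777)³) = 194
Qc = 194 < Kc = 1870, so the forward reaction proceeds.

forward (toward products)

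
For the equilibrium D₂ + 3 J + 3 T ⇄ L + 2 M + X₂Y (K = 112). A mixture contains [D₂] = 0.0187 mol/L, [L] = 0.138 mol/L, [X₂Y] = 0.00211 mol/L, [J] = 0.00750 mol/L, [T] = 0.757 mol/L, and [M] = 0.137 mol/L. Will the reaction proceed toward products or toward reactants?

in the reverse direction

Q = [L]·[M]²·[X₂Y] / ([D₂]·[J]³·[T]³) = (0.138)·(0.137)²·(0.00211) / ((0.0187)·(0.00750)³·(0.757)³) = 1600
Q = 1600 > K = 112, so the reverse reaction proceeds.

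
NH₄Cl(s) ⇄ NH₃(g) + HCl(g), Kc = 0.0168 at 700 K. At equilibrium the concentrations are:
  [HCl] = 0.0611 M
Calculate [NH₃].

[NH₃] = 0.275 M

(NH₄Cl is a pure solid — omitted from Kc.)
At equilibrium, Kc = [NH₃]·[HCl] = 0.0168.
([NH₃])·(0.0611) = 0.0168
[NH₃] = 0.275 M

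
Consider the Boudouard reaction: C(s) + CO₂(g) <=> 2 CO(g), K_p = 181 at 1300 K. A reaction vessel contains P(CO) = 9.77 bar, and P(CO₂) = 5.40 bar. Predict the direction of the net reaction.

(C is a pure solid — omitted from Q_p.)
Q_p = P(CO)² / P(CO₂) = (9.77)² / (5.40) = 17.7
Q_p = 17.7 < K_p = 181, so the forward reaction proceeds.

toward products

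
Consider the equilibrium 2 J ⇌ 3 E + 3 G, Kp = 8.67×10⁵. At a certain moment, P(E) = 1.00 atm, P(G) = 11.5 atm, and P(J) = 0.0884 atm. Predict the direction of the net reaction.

Qp = P(E)³·P(G)³ / P(J)² = (1.00)³·(11.5)³ / (0.0884)² = 1.95×10⁵
Qp = 1.95×10⁵ < Kp = 8.67×10⁵, so the forward reaction proceeds.

forward (toward products)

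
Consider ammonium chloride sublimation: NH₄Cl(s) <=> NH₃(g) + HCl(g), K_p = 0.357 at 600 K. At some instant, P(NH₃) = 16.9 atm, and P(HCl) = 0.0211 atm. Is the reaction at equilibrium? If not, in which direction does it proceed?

(NH₄Cl is a pure solid — omitted from Q_p.)
Q_p = P(NH₃)·P(HCl) = (16.9)·(0.0211) = 0.357
Q_p = 0.357 = K_p, so the system is already at equilibrium.

no net change (already at equilibrium)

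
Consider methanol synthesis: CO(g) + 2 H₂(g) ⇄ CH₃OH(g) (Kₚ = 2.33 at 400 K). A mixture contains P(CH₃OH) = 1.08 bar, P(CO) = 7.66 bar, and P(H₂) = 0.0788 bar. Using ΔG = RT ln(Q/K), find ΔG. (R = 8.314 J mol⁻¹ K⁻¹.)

Qₚ = P(CH₃OH) / (P(CO)·P(H₂)²) = (1.08) / ((7.66)·(0.0788)²) = 22.7
ΔG = RT ln(Qₚ/Kₚ) = (8.314 J mol⁻¹ K⁻¹)(400 K) × ln(22.7/2.33)
   = (3.326 kJ/mol)(2.276) = 7.57 kJ/mol
ΔG > 0, so the forward reaction is non-spontaneous (proceeds in reverse).

ΔG = 7.57 kJ/mol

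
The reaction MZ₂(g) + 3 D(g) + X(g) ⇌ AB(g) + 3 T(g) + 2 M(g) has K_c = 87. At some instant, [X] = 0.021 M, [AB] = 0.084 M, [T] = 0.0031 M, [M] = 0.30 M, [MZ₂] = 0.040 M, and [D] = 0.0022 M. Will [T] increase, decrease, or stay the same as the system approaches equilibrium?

increase

Q_c = [AB]·[T]³·[M]² / ([MZ₂]·[D]³·[X]) = (0.084)·(0.0031)³·(0.30)² / ((0.040)·(0.0022)³·(0.021)) = 25
Q_c = 25 < K_c = 87: net forward reaction.
T is a product, so it increases.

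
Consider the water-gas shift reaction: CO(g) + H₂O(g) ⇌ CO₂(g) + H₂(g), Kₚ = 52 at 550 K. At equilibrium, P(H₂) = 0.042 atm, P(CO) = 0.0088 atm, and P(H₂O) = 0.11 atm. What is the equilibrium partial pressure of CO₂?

P(CO₂) = 1.2 atm

At equilibrium, Kₚ = P(CO₂)·P(H₂) / (P(CO)·P(H₂O)) = 52.
(P(CO₂))·(0.042) / ((0.0088)·(0.11)) = 52
P(CO₂) = 1.20 = 1.2 atm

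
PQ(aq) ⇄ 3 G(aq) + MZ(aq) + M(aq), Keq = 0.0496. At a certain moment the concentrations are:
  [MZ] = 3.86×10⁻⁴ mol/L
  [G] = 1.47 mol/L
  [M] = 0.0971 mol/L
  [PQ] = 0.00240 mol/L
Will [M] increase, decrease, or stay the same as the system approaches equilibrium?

stay the same

Q = [G]³·[MZ]·[M] / [PQ] = (1.47)³·(3.86×10⁻⁴)·(0.0971) / (0.00240) = 0.0496
Q = 0.0496 = Keq; the system is at equilibrium.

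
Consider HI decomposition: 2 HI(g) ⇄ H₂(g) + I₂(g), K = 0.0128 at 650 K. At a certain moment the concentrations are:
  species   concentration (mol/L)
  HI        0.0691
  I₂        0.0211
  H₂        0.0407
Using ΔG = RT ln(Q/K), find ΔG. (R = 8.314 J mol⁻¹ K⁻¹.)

Q = [H₂]·[I₂] / [HI]² = (0.0407)·(0.0211) / (0.0691)² = 0.180
ΔG = RT ln(Q/K) = (8.314 J mol⁻¹ K⁻¹)(650 K) × ln(0.180/0.0128)
   = (5.404 kJ/mol)(2.644) = 14.3 kJ/mol
ΔG > 0, so the forward reaction is non-spontaneous (proceeds in reverse).

ΔG = 14.3 kJ/mol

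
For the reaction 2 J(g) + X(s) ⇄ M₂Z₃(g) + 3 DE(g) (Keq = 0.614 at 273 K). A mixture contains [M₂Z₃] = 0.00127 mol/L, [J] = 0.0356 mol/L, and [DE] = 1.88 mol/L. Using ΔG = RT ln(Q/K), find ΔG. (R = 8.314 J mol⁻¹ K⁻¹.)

ΔG = 5.41 kJ/mol

(X is a pure solid — omitted from Q.)
Q = [M₂Z₃]·[DE]³ / [J]² = (0.00127)·(1.88)³ / (0.0356)² = 6.66
ΔG = RT ln(Q/Keq) = (8.314 J mol⁻¹ K⁻¹)(273 K) × ln(6.66/0.614)
   = (2.270 kJ/mol)(2.384) = 5.41 kJ/mol
ΔG > 0, so the forward reaction is non-spontaneous (proceeds in reverse).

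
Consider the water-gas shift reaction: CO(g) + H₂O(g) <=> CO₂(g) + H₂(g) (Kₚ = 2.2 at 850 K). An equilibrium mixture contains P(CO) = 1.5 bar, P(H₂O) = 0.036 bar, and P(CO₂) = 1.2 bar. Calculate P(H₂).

At equilibrium, Kₚ = P(CO₂)·P(H₂) / (P(CO)·P(H₂O)) = 2.2.
(1.2)·(P(H₂)) / ((1.5)·(0.036)) = 2.2
P(H₂) = 0.0990 = 0.099 bar

P(H₂) = 0.099 bar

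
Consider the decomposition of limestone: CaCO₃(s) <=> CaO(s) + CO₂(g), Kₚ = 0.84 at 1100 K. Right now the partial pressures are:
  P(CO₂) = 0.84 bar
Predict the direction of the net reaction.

neither direction; the system is at equilibrium

(CaCO₃, CaO are pure solids — omitted from Qₚ.)
Qₚ = P(CO₂) = 0.84
Qₚ = 0.84 = Kₚ, so the system is already at equilibrium.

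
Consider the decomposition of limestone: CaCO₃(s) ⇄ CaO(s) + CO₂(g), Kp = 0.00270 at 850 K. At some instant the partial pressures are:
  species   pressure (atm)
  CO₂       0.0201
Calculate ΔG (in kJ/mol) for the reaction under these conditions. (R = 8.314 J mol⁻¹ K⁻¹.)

ΔG = 14.2 kJ/mol

(CaCO₃, CaO are pure solids — omitted from Qp.)
Qp = P(CO₂) = 0.0201
ΔG = RT ln(Qp/Kp) = (8.314 J mol⁻¹ K⁻¹)(850 K) × ln(0.0201/0.00270)
   = (7.067 kJ/mol)(2.007) = 14.2 kJ/mol
ΔG > 0, so the forward reaction is non-spontaneous (proceeds in reverse).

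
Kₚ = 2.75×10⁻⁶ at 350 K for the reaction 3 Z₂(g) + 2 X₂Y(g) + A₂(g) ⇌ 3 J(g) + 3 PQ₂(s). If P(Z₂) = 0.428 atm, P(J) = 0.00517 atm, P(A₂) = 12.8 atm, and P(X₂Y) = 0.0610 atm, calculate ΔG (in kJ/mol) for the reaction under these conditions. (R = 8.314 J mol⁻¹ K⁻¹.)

(PQ₂ is a pure solid — omitted from Qₚ.)
Qₚ = P(J)³ / (P(Z₂)³·P(X₂Y)²·P(A₂)) = (0.00517)³ / ((0.428)³·(0.0610)²·(12.8)) = 3.70×10⁻⁵
ΔG = RT ln(Qₚ/Kₚ) = (8.314 J mol⁻¹ K⁻¹)(350 K) × ln(3.70×10⁻⁵/2.75×10⁻⁶)
   = (2.910 kJ/mol)(2.599) = 7.56 kJ/mol
ΔG > 0, so the forward reaction is non-spontaneous (proceeds in reverse).

ΔG = 7.56 kJ/mol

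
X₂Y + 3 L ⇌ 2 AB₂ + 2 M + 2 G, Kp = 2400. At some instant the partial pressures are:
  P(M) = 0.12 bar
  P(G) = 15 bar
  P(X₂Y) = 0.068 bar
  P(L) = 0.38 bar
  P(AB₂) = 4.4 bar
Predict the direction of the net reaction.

to the left

Qp = P(AB₂)²·P(M)²·P(G)² / (P(X₂Y)·P(L)³) = (4.4)²·(0.12)²·(15)² / ((0.068)·(0.38)³) = 17000
Qp = 17000 > Kp = 2400, so the reverse reaction proceeds.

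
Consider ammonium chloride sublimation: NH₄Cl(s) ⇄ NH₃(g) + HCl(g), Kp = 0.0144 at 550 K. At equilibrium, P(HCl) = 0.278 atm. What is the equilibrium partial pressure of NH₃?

P(NH₃) = 0.0518 atm

(NH₄Cl is a pure solid — omitted from Kp.)
At equilibrium, Kp = P(NH₃)·P(HCl) = 0.0144.
(P(NH₃))·(0.278) = 0.0144
P(NH₃) = 0.0518 atm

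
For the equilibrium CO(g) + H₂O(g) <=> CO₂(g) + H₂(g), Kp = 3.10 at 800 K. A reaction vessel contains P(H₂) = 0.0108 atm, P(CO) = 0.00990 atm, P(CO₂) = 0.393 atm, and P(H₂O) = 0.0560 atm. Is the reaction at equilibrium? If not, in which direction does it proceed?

to the left

Qp = P(CO₂)·P(H₂) / (P(CO)·P(H₂O)) = (0.393)·(0.0108) / ((0.00990)·(0.0560)) = 7.66
Qp = 7.66 > Kp = 3.10, so the reverse reaction proceeds.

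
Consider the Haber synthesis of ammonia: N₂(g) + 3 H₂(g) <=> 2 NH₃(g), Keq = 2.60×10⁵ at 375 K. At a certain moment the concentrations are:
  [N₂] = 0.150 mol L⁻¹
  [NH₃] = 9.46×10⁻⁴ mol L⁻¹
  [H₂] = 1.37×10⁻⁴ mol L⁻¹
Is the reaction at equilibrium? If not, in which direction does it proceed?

Q = [NH₃]² / ([N₂]·[H₂]³) = (9.46×10⁻⁴)² / ((0.150)·(1.37×10⁻⁴)³) = 2.32×10⁶
Q = 2.32×10⁶ > Keq = 2.60×10⁵, so the reverse reaction proceeds.

to the left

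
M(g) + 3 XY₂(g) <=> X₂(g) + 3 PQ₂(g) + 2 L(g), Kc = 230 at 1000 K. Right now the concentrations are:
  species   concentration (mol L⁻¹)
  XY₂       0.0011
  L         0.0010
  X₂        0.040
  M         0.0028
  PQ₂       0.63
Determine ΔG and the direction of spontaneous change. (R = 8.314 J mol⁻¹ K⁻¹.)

ΔG = 20.4 kJ/mol; the forward reaction is non-spontaneous

Qc = [X₂]·[PQ₂]³·[L]² / ([M]·[XY₂]³) = (0.040)·(0.63)³·(0.0010)² / ((0.0028)·(0.0011)³) = 2680
ΔG = RT ln(Qc/Kc) = (8.314 J mol⁻¹ K⁻¹)(1000 K) × ln(2680/230)
   = (8.314 kJ/mol)(2.455) = 20.4 kJ/mol
ΔG > 0, so the forward reaction is non-spontaneous (proceeds in reverse).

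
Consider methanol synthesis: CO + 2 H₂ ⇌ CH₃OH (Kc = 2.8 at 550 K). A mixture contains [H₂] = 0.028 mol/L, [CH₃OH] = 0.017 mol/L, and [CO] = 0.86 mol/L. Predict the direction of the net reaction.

Qc = [CH₃OH] / ([CO]·[H₂]²) = (0.017) / ((0.86)·(0.028)²) = 25
Qc = 25 > Kc = 2.8, so the reverse reaction proceeds.

to the left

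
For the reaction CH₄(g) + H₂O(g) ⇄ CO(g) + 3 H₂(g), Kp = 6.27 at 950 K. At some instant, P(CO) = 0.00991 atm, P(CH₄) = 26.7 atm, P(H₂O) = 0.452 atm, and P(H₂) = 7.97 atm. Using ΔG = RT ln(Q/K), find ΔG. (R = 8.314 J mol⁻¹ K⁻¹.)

ΔG = -21.4 kJ/mol

Qp = P(CO)·P(H₂)³ / (P(CH₄)·P(H₂O)) = (0.00991)·(7.97)³ / ((26.7)·(0.452)) = 0.416
ΔG = RT ln(Qp/Kp) = (8.314 J mol⁻¹ K⁻¹)(950 K) × ln(0.416/6.27)
   = (7.898 kJ/mol)(-2.713) = -21.4 kJ/mol
ΔG < 0, so the forward reaction is spontaneous (proceeds forward).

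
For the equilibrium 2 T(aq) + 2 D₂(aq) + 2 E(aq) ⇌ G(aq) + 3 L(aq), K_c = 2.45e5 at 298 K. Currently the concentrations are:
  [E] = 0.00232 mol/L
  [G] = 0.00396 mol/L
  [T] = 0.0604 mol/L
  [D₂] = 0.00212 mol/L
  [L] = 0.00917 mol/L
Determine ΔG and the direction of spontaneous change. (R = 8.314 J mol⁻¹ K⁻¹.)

ΔG = -4.85 kJ/mol; the forward reaction is spontaneous

Q_c = [G]·[L]³ / ([T]²·[D₂]²·[E]²) = (0.00396)·(0.00917)³ / ((0.0604)²·(0.00212)²·(0.00232)²) = 34600
ΔG = RT ln(Q_c/K_c) = (8.314 J mol⁻¹ K⁻¹)(298 K) × ln(34600/2.45e5)
   = (2.478 kJ/mol)(-1.957) = -4.85 kJ/mol
ΔG < 0, so the forward reaction is spontaneous (proceeds forward).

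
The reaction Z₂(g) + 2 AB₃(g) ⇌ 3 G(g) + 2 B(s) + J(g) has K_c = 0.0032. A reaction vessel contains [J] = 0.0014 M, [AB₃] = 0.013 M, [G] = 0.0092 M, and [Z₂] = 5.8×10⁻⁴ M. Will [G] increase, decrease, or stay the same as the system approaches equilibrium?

decrease

(B is a pure solid — omitted from Q_c.)
Q_c = [G]³·[J] / ([Z₂]·[AB₃]²) = (0.0092)³·(0.0014) / ((5.8×10⁻⁴)·(0.013)²) = 0.011
Q_c = 0.011 > K_c = 0.0032: net reverse reaction.
G is a product, so it decreases.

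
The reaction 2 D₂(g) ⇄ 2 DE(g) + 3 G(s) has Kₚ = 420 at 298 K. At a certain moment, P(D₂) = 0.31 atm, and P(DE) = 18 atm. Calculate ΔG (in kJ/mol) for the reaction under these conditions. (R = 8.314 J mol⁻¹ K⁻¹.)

ΔG = 5.16 kJ/mol

(G is a pure solid — omitted from Qₚ.)
Qₚ = P(DE)² / P(D₂)² = (18)² / (0.31)² = 3370
ΔG = RT ln(Qₚ/Kₚ) = (8.314 J mol⁻¹ K⁻¹)(298 K) × ln(3370/420)
   = (2.478 kJ/mol)(2.082) = 5.16 kJ/mol
ΔG > 0, so the forward reaction is non-spontaneous (proceeds in reverse).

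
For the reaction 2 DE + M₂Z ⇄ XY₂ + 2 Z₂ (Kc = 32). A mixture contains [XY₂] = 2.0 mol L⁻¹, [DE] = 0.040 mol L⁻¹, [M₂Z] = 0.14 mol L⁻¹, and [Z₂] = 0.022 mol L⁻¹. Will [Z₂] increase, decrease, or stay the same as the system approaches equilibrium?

Qc = [XY₂]·[Z₂]² / ([DE]²·[M₂Z]) = (2.0)·(0.022)² / ((0.040)²·(0.14)) = 4.3
Qc = 4.3 < Kc = 32: net forward reaction.
Z₂ is a product, so it increases.

increase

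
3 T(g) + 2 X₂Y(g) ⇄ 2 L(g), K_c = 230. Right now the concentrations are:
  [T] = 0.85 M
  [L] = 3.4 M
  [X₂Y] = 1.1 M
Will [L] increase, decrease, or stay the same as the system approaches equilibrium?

Q_c = [L]² / ([T]³·[X₂Y]²) = (3.4)² / ((0.85)³·(1.1)²) = 16
Q_c = 16 < K_c = 230: net forward reaction.
L is a product, so it increases.

increase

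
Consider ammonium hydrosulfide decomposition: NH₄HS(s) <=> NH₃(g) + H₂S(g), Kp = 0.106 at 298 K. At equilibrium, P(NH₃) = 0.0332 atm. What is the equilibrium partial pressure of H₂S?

P(H₂S) = 3.19 atm

(NH₄HS is a pure solid — omitted from Kp.)
At equilibrium, Kp = P(NH₃)·P(H₂S) = 0.106.
(0.0332)·(P(H₂S)) = 0.106
P(H₂S) = 3.19 atm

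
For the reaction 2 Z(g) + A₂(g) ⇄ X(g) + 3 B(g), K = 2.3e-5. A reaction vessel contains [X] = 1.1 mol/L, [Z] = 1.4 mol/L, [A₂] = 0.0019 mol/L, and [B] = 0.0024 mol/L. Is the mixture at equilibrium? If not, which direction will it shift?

Q = [X]·[B]³ / ([Z]²·[A₂]) = (1.1)·(0.0024)³ / ((1.4)²·(0.0019)) = 4.1e-6
Q = 4.1e-6 < K = 2.3e-5: net forward reaction.

no; Q < K, reaction proceeds forward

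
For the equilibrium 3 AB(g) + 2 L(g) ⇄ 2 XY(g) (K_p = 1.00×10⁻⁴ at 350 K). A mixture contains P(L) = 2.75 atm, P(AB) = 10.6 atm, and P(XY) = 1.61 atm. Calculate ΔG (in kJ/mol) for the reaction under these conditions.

ΔG = 3.08 kJ/mol

Q_p = P(XY)² / (P(AB)³·P(L)²) = (1.61)² / ((10.6)³·(2.75)²) = 2.88×10⁻⁴
ΔG = RT ln(Q_p/K_p) = (8.314 J mol⁻¹ K⁻¹)(350 K) × ln(2.88×10⁻⁴/1.00×10⁻⁴)
   = (2.910 kJ/mol)(1.058) = 3.08 kJ/mol
ΔG > 0, so the forward reaction is non-spontaneous (proceeds in reverse).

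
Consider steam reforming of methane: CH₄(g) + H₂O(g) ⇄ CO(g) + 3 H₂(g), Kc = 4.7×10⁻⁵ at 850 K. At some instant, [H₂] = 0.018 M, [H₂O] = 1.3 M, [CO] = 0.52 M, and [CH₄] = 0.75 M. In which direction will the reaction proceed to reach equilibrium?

to the right

Qc = [CO]·[H₂]³ / ([CH₄]·[H₂O]) = (0.52)·(0.018)³ / ((0.75)·(1.3)) = 3.1×10⁻⁶
Qc = 3.1×10⁻⁶ < Kc = 4.7×10⁻⁵, so the forward reaction proceeds.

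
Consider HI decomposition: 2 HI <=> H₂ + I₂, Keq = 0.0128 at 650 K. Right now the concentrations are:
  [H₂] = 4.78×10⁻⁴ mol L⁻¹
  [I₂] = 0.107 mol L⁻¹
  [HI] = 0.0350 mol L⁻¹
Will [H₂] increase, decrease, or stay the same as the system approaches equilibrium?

Q = [H₂]·[I₂] / [HI]² = (4.78×10⁻⁴)·(0.107) / (0.0350)² = 0.0418
Q = 0.0418 > Keq = 0.0128: net reverse reaction.
H₂ is a product, so it decreases.

decrease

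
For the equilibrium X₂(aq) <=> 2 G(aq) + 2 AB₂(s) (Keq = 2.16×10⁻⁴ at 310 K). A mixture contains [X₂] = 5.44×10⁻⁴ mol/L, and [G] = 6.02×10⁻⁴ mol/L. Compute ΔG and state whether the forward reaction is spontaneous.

ΔG = 2.90 kJ/mol; the forward reaction is non-spontaneous

(AB₂ is a pure solid — omitted from Q.)
Q = [G]² / [X₂] = (6.02×10⁻⁴)² / (5.44×10⁻⁴) = 6.66×10⁻⁴
ΔG = RT ln(Q/Keq) = (8.314 J mol⁻¹ K⁻¹)(310 K) × ln(6.66×10⁻⁴/2.16×10⁻⁴)
   = (2.577 kJ/mol)(1.126) = 2.90 kJ/mol
ΔG > 0, so the forward reaction is non-spontaneous (proceeds in reverse).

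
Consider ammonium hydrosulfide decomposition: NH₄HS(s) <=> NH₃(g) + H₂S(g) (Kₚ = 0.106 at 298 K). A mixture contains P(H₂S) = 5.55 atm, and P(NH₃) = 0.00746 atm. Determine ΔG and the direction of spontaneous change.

(NH₄HS is a pure solid — omitted from Qₚ.)
Qₚ = P(NH₃)·P(H₂S) = (0.00746)·(5.55) = 0.0414
ΔG = RT ln(Qₚ/Kₚ) = (8.314 J mol⁻¹ K⁻¹)(298 K) × ln(0.0414/0.106)
   = (2.478 kJ/mol)(-0.9402) = -2.33 kJ/mol
ΔG < 0, so the forward reaction is spontaneous (proceeds forward).

ΔG = -2.33 kJ/mol; the forward reaction is spontaneous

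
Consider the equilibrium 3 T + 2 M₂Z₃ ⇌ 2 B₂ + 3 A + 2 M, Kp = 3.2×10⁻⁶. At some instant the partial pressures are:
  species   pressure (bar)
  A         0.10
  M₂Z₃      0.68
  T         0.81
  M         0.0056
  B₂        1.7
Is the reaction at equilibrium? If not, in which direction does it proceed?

Qp = P(B₂)²·P(A)³·P(M)² / (P(T)³·P(M₂Z₃)²) = (1.7)²·(0.10)³·(0.0056)² / ((0.81)³·(0.68)²) = 3.7×10⁻⁷
Qp = 3.7×10⁻⁷ < Kp = 3.2×10⁻⁶, so the forward reaction proceeds.

in the forward direction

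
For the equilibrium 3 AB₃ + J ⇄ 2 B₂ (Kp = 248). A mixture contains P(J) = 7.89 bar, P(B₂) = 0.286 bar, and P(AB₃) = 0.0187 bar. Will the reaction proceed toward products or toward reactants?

Qp = P(B₂)² / (P(AB₃)³·P(J)) = (0.286)² / ((0.0187)³·(7.89)) = 1590
Qp = 1590 > Kp = 248, so the reverse reaction proceeds.

to the left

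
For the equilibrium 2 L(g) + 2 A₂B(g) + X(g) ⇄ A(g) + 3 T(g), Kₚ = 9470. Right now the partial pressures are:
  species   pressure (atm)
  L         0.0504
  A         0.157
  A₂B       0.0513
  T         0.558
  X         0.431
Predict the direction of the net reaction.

no net change (already at equilibrium)

Qₚ = P(A)·P(T)³ / (P(L)²·P(A₂B)²·P(X)) = (0.157)·(0.558)³ / ((0.0504)²·(0.0513)²·(0.431)) = 9470
Qₚ = 9470 = Kₚ, so the system is already at equilibrium.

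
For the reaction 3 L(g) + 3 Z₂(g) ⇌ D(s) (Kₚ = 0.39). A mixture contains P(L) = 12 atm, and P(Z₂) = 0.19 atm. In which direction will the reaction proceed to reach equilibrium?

(D is a pure solid — omitted from Qₚ.)
Qₚ = 1 / (P(L)³·P(Z₂)³) = 1 / ((12)³·(0.19)³) = 0.084
Qₚ = 0.084 < Kₚ = 0.39, so the forward reaction proceeds.

to the right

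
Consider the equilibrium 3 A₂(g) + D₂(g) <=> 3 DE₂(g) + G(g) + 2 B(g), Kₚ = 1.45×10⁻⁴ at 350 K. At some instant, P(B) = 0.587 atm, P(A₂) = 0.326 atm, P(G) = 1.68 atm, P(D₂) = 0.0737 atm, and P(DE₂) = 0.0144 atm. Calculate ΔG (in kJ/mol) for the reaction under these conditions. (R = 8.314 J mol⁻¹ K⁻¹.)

Qₚ = P(DE₂)³·P(G)·P(B)² / (P(A₂)³·P(D₂)) = (0.0144)³·(1.68)·(0.587)² / ((0.326)³·(0.0737)) = 6.77×10⁻⁴
ΔG = RT ln(Qₚ/Kₚ) = (8.314 J mol⁻¹ K⁻¹)(350 K) × ln(6.77×10⁻⁴/1.45×10⁻⁴)
   = (2.910 kJ/mol)(1.541) = 4.48 kJ/mol
ΔG > 0, so the forward reaction is non-spontaneous (proceeds in reverse).

ΔG = 4.48 kJ/mol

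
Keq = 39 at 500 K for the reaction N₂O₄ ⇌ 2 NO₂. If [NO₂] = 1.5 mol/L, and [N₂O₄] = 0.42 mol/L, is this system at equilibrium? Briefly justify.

no; Q < K, reaction proceeds forward

Q = [NO₂]² / [N₂O₄] = (1.5)² / (0.42) = 5.4
Q = 5.4 < Keq = 39: net forward reaction.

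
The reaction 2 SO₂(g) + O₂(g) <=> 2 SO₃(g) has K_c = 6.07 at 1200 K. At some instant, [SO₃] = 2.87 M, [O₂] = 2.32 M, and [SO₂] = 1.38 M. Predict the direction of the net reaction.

Q_c = [SO₃]² / ([SO₂]²·[O₂]) = (2.87)² / ((1.38)²·(2.32)) = 1.86
Q_c = 1.86 < K_c = 6.07, so the forward reaction proceeds.

forward (toward products)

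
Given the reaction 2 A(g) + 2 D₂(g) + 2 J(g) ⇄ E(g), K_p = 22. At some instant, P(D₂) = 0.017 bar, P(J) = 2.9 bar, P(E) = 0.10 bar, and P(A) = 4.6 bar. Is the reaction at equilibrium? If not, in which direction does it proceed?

in the forward direction

Q_p = P(E) / (P(A)²·P(D₂)²·P(J)²) = (0.10) / ((4.6)²·(0.017)²·(2.9)²) = 1.9
Q_p = 1.9 < K_p = 22, so the forward reaction proceeds.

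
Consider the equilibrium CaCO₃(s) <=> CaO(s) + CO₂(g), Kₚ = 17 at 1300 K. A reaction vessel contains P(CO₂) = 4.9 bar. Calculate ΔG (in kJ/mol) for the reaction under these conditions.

ΔG = -13.4 kJ/mol

(CaCO₃, CaO are pure solids — omitted from Qₚ.)
Qₚ = P(CO₂) = 4.90
ΔG = RT ln(Qₚ/Kₚ) = (8.314 J mol⁻¹ K⁻¹)(1300 K) × ln(4.90/17)
   = (10.81 kJ/mol)(-1.244) = -13.4 kJ/mol
ΔG < 0, so the forward reaction is spontaneous (proceeds forward).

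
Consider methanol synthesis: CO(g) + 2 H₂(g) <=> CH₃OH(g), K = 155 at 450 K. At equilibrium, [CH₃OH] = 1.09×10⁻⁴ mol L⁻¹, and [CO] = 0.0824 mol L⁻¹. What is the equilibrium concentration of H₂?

At equilibrium, K = [CH₃OH] / ([CO]·[H₂]²) = 155.
(1.09×10⁻⁴) / ((0.0824)·([H₂])²) = 155
[H₂]² = 8.53×10⁻⁶ ⇒ [H₂] = 0.00292 mol L⁻¹

[H₂] = 0.00292 mol L⁻¹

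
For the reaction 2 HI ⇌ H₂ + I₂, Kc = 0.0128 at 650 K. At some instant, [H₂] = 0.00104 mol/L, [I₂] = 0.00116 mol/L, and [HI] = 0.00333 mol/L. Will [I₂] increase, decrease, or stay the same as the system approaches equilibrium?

decrease

Qc = [H₂]·[I₂] / [HI]² = (0.00104)·(0.00116) / (0.00333)² = 0.109
Qc = 0.109 > Kc = 0.0128: net reverse reaction.
I₂ is a product, so it decreases.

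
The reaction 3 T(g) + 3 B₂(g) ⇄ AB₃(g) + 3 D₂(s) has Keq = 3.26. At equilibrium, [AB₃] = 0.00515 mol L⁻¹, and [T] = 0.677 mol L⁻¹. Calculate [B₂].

[B₂] = 0.172 mol L⁻¹

(D₂ is a pure solid — omitted from Keq.)
At equilibrium, Keq = [AB₃] / ([T]³·[B₂]³) = 3.26.
(0.00515) / ((0.677)³·([B₂])³) = 3.26
[B₂]³ = 0.00509 ⇒ [B₂] = 0.172 mol L⁻¹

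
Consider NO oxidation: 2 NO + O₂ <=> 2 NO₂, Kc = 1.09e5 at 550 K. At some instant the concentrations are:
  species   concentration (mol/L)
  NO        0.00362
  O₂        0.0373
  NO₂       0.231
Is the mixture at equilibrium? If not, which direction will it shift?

Qc = [NO₂]² / ([NO]²·[O₂]) = (0.231)² / ((0.00362)²·(0.0373)) = 1.09e5
Qc = 1.09e5 = Kc; the system is at equilibrium.

yes, at equilibrium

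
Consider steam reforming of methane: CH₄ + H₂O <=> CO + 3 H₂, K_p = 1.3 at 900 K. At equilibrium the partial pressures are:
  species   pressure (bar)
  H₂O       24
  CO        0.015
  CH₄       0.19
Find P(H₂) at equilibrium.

P(H₂) = 7.3 bar

At equilibrium, K_p = P(CO)·P(H₂)³ / (P(CH₄)·P(H₂O)) = 1.3.
(0.015)·(P(H₂))³ / ((0.19)·(24)) = 1.3
P(H₂)³ = 395 ⇒ P(H₂) = 7.3 bar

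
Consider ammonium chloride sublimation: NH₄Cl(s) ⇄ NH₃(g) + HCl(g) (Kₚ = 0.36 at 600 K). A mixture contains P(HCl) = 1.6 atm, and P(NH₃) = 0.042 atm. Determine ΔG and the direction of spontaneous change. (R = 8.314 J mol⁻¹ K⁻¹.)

(NH₄Cl is a pure solid — omitted from Qₚ.)
Qₚ = P(NH₃)·P(HCl) = (0.042)·(1.6) = 0.0672
ΔG = RT ln(Qₚ/Kₚ) = (8.314 J mol⁻¹ K⁻¹)(600 K) × ln(0.0672/0.36)
   = (4.988 kJ/mol)(-1.678) = -8.37 kJ/mol
ΔG < 0, so the forward reaction is spontaneous (proceeds forward).

ΔG = -8.37 kJ/mol; the forward reaction is spontaneous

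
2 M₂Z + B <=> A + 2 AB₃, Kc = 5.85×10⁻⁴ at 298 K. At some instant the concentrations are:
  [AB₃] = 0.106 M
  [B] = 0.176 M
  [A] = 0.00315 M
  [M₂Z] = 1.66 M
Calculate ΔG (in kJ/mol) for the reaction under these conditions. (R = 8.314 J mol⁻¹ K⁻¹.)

Qc = [A]·[AB₃]² / ([M₂Z]²·[B]) = (0.00315)·(0.106)² / ((1.66)²·(0.176)) = 7.30×10⁻⁵
ΔG = RT ln(Qc/Kc) = (8.314 J mol⁻¹ K⁻¹)(298 K) × ln(7.30×10⁻⁵/5.85×10⁻⁴)
   = (2.478 kJ/mol)(-2.081) = -5.16 kJ/mol
ΔG < 0, so the forward reaction is spontaneous (proceeds forward).

ΔG = -5.16 kJ/mol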